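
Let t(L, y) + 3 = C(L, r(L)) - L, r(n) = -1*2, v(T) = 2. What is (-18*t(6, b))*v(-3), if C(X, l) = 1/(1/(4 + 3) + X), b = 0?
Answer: 13680/43 ≈ 318.14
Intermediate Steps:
r(n) = -2
C(X, l) = 1/(⅐ + X) (C(X, l) = 1/(1/7 + X) = 1/(⅐ + X))
t(L, y) = -3 - L + 7/(1 + 7*L) (t(L, y) = -3 + (7/(1 + 7*L) - L) = -3 + (-L + 7/(1 + 7*L)) = -3 - L + 7/(1 + 7*L))
(-18*t(6, b))*v(-3) = -18*(4 - 22*6 - 7*6²)/(1 + 7*6)*2 = -18*(4 - 132 - 7*36)/(1 + 42)*2 = -18*(4 - 132 - 252)/43*2 = -18*(-380)/43*2 = -18*(-380/43)*2 = (6840/43)*2 = 13680/43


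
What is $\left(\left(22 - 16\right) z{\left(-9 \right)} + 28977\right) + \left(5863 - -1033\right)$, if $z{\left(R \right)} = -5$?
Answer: $35843$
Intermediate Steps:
$\left(\left(22 - 16\right) z{\left(-9 \right)} + 28977\right) + \left(5863 - -1033\right) = \left(\left(22 - 16\right) \left(-5\right) + 28977\right) + \left(5863 - -1033\right) = \left(6 \left(-5\right) + 28977\right) + \left(5863 + 1033\right) = \left(-30 + 28977\right) + 6896 = 28947 + 6896 = 35843$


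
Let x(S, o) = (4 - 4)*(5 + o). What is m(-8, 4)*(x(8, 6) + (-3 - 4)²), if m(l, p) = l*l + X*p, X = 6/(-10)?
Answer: 15092/5 ≈ 3018.4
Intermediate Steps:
X = -⅗ (X = 6*(-⅒) = -⅗ ≈ -0.60000)
x(S, o) = 0 (x(S, o) = 0*(5 + o) = 0)
m(l, p) = l² - 3*p/5 (m(l, p) = l*l - 3*p/5 = l² - 3*p/5)
m(-8, 4)*(x(8, 6) + (-3 - 4)²) = ((-8)² - ⅗*4)*(0 + (-3 - 4)²) = (64 - 12/5)*(0 + (-7)²) = 308*(0 + 49)/5 = (308/5)*49 = 15092/5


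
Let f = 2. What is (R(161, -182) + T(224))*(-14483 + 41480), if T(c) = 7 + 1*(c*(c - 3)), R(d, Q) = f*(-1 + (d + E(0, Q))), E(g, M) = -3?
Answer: 1345125525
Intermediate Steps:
R(d, Q) = -8 + 2*d (R(d, Q) = 2*(-1 + (d - 3)) = 2*(-1 + (-3 + d)) = 2*(-4 + d) = -8 + 2*d)
T(c) = 7 + c*(-3 + c) (T(c) = 7 + 1*(c*(-3 + c)) = 7 + c*(-3 + c))
(R(161, -182) + T(224))*(-14483 + 41480) = ((-8 + 2*161) + (7 + 224² - 3*224))*(-14483 + 41480) = ((-8 + 322) + (7 + 50176 - 672))*26997 = (314 + 49511)*26997 = 49825*26997 = 1345125525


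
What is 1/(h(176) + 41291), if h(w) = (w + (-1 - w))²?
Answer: 1/41292 ≈ 2.4218e-5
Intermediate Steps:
h(w) = 1 (h(w) = (-1)² = 1)
1/(h(176) + 41291) = 1/(1 + 41291) = 1/41292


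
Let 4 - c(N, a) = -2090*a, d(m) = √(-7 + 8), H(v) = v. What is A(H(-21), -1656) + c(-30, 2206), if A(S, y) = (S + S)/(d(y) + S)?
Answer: 46105461/10 ≈ 4.6105e+6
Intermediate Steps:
d(m) = 1 (d(m) = √1 = 1)
c(N, a) = 4 + 2090*a (c(N, a) = 4 - (-2090)*a = 4 + 2090*a)
A(S, y) = 2*S/(1 + S) (A(S, y) = (S + S)/(1 + S) = (2*S)/(1 + S) = 2*S/(1 + S))
A(H(-21), -1656) + c(-30, 2206) = 2*(-21)/(1 - 21) + (4 + 2090*2206) = 2*(-21)/(-20) + (4 + 4610540) = 2*(-21)*(-1/20) + 4610544 = 21/10 + 4610544 = 46105461/10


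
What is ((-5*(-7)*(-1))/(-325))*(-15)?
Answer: -21/13 ≈ -1.6154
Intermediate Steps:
((-5*(-7)*(-1))/(-325))*(-15) = ((35*(-1))*(-1/325))*(-15) = -35*(-1/325)*(-15) = (7/65)*(-15) = -21/13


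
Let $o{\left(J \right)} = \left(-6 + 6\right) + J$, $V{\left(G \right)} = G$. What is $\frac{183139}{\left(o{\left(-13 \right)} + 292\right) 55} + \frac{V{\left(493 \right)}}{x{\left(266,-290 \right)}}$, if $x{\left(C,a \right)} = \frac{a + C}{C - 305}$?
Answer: $\frac{9073747}{11160} \approx 813.06$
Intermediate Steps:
$x{\left(C,a \right)} = \frac{C + a}{-305 + C}$
$o{\left(J \right)} = J$ ($o{\left(J \right)} = 0 + J = J$)
$\frac{183139}{\left(o{\left(-13 \right)} + 292\right) 55} + \frac{V{\left(493 \right)}}{x{\left(266,-290 \right)}} = \frac{183139}{\left(-13 + 292\right) 55} + \frac{493}{\frac{1}{-305 + 266} \left(266 - 290\right)} = \frac{183139}{279 \cdot 55} + \frac{493}{\frac{1}{-39} \left(-24\right)} = \frac{183139}{15345} + \frac{493}{\left(- \frac{1}{39}\right) \left(-24\right)} = 183139 \cdot \frac{1}{15345} + \frac{493}{\frac{8}{13}} = \frac{16649}{1395} + 493 \cdot \frac{13}{8} = \frac{16649}{1395} + \frac{6409}{8} = \frac{9073747}{11160}$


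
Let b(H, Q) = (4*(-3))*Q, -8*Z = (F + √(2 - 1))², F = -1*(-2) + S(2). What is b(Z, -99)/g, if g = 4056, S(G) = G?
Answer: 99/338 ≈ 0.29290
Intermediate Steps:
F = 4 (F = -1*(-2) + 2 = 2 + 2 = 4)
Z = -25/8 (Z = -(4 + √(2 - 1))²/8 = -(4 + √1)²/8 = -(4 + 1)²/8 = -⅛*5² = -⅛*25 = -25/8 ≈ -3.1250)
b(H, Q) = -12*Q
b(Z, -99)/g = -12*(-99)/4056 = 1188*(1/4056) = 99/338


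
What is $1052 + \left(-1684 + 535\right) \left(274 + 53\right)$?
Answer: $-374671$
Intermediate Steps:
$1052 + \left(-1684 + 535\right) \left(274 + 53\right) = 1052 - 375723 = -374671$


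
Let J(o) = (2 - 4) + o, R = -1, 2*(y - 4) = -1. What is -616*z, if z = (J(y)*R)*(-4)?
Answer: -3696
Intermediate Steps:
y = 7/2 (y = 4 + (½)*(-1) = 4 - ½ = 7/2 ≈ 3.5000)
J(o) = -2 + o
z = 6 (z = ((-2 + 7/2)*(-1))*(-4) = ((3/2)*(-1))*(-4) = -3/2*(-4) = 6)
-616*z = -616*6 = -3696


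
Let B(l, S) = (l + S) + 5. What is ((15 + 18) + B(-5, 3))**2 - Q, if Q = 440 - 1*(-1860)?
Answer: -1004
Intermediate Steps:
Q = 2300 (Q = 440 + 1860 = 2300)
B(l, S) = 5 + S + l (B(l, S) = (S + l) + 5 = 5 + S + l)
((15 + 18) + B(-5, 3))**2 - Q = ((15 + 18) + (5 + 3 - 5))**2 - 1*2300 = (33 + 3)**2 - 2300 = 36**2 - 2300 = 1296 - 2300 = -1004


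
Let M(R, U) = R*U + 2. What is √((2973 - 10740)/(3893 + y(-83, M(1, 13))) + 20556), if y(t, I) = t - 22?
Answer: 3*√8192429763/1894 ≈ 143.37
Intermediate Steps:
M(R, U) = 2 + R*U
y(t, I) = -22 + t
√((2973 - 10740)/(3893 + y(-83, M(1, 13))) + 20556) = √((2973 - 10740)/(3893 + (-22 - 83)) + 20556) = √(-7767/(3893 - 105) + 20556) = √(-7767/3788 + 20556) = √(77858361/3788) = 3*√8192429763/1894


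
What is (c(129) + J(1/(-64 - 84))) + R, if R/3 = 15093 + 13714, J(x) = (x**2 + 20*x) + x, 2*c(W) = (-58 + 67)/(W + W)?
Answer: 81397402939/941872 ≈ 86421.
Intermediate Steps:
c(W) = 9/(4*W) (c(W) = ((-58 + 67)/(W + W))/2 = (9/((2*W)))/2 = (9*(1/(2*W)))/2 = (9/(2*W))/2 = 9/(4*W))
J(x) = x**2 + 21*x
R = 86421 (R = 3*(15093 + 13714) = 3*28807 = 86421)
(c(129) + J(1/(-64 - 84))) + R = ((9/4)/129 + (21 + 1/(-64 - 84))/(-64 - 84)) + 86421 = ((9/4)*(1/129) + (21 + 1/(-148))/(-148)) + 86421 = (3/172 - (21 - 1/148)/148) + 86421 = (3/172 - 1/148*3107/148) + 86421 = (3/172 - 3107/21904) + 86421 = -117173/941872 + 86421 = 81397402939/941872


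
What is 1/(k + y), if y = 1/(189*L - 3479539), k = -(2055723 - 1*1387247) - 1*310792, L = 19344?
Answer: -176477/172818278835 ≈ -1.0212e-6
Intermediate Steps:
k = -979268 (k = -(2055723 - 1387247) - 310792 = -1*668476 - 310792 = -668476 - 310792 = -979268)
y = 1/176477 (y = 1/(189*19344 - 3479539) = 1/(3656016 - 3479539) = 1/176477 ≈ 5.6665e-6)
1/(k + y) = 1/(-979268 + 1/176477) = 1/(-172818278835/176477) = -176477/172818278835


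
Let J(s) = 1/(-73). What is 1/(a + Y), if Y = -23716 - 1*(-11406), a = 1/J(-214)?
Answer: -1/12383 ≈ -8.0756e-5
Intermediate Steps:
J(s) = -1/73
a = -73 (a = 1/(-1/73) = -73)
Y = -12310 (Y = -23716 + 11406 = -12310)
1/(a + Y) = 1/(-73 - 12310) = 1/(-12383) = -1/12383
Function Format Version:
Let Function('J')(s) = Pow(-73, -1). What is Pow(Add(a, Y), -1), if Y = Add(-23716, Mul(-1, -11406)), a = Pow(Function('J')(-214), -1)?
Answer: Rational(-1, 12383) ≈ -8.0756e-5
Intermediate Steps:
Function('J')(s) = Rational(-1, 73)
a = -73 (a = Pow(Rational(-1, 73), -1) = -73)
Y = -12310 (Y = Add(-23716, 11406) = -12310)
Pow(Add(a, Y), -1) = Pow(Add(-73, -12310), -1) = Pow(-12383, -1) = Rational(-1, 12383)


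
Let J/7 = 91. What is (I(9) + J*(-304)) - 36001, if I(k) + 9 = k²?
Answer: -229577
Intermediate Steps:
J = 637 (J = 7*91 = 637)
I(k) = -9 + k²
(I(9) + J*(-304)) - 36001 = ((-9 + 9²) + 637*(-304)) - 36001 = ((-9 + 81) - 193648) - 36001 = (72 - 193648) - 36001 = -193576 - 36001 = -229577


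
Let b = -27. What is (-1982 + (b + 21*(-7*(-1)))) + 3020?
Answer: 1158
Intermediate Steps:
(-1982 + (b + 21*(-7*(-1)))) + 3020 = (-1982 + (-27 + 21*(-7*(-1)))) + 3020 = (-1982 + (-27 + 21*7)) + 3020 = (-1982 + (-27 + 147)) + 3020 = (-1982 + 120) + 3020 = -1862 + 3020 = 1158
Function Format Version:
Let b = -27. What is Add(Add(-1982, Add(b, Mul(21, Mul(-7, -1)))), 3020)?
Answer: 1158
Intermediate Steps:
Add(Add(-1982, Add(b, Mul(21, Mul(-7, -1)))), 3020) = Add(Add(-1982, Add(-27, Mul(21, Mul(-7, -1)))), 3020) = Add(Add(-1982, Add(-27, Mul(21, 7))), 3020) = Add(Add(-1982, Add(-27, 147)), 3020) = Add(Add(-1982, 120), 3020) = Add(-1862, 3020) = 1158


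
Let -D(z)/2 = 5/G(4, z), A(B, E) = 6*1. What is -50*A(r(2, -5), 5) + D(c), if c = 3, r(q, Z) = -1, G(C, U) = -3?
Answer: -890/3 ≈ -296.67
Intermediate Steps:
A(B, E) = 6
D(z) = 10/3 (D(z) = -10/(-3) = -10*(-1)/3 = -2*(-5/3) = 10/3)
-50*A(r(2, -5), 5) + D(c) = -50*6 + 10/3 = -300 + 10/3 = -890/3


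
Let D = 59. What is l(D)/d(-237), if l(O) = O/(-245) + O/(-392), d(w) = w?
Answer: 767/464520 ≈ 0.0016512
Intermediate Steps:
l(O) = -13*O/1960 (l(O) = O*(-1/245) + O*(-1/392) = -O/245 - O/392 = -13*O/1960)
l(D)/d(-237) = -13/1960*59/(-237) = -767/1960*(-1/237) = 767/464520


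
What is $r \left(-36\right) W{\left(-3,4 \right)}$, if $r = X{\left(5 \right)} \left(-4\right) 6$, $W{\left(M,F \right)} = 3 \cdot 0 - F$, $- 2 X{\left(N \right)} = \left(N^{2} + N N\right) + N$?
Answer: $95040$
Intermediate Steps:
$X{\left(N \right)} = - N^{2} - \frac{N}{2}$ ($X{\left(N \right)} = - \frac{\left(N^{2} + N N\right) + N}{2} = - \frac{\left(N^{2} + N^{2}\right) + N}{2} = - \frac{2 N^{2} + N}{2} = - \frac{N + 2 N^{2}}{2} = - N^{2} - \frac{N}{2}$)
$W{\left(M,F \right)} = - F$ ($W{\left(M,F \right)} = 0 - F = - F$)
$r = 660$ ($r = \left(-1\right) 5 \left(\frac{1}{2} + 5\right) \left(-4\right) 6 = \left(-1\right) 5 \cdot \frac{11}{2} \left(-4\right) 6 = \left(- \frac{55}{2}\right) \left(-4\right) 6 = 110 \cdot 6 = 660$)
$r \left(-36\right) W{\left(-3,4 \right)} = 660 \left(-36\right) \left(\left(-1\right) 4\right) = \left(-23760\right) \left(-4\right) = 95040$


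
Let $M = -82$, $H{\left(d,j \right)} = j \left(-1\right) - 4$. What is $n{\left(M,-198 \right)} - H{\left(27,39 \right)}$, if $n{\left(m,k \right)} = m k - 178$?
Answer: $16101$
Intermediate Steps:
$H{\left(d,j \right)} = -4 - j$ ($H{\left(d,j \right)} = - j - 4 = -4 - j$)
$n{\left(m,k \right)} = -178 + k m$ ($n{\left(m,k \right)} = k m - 178 = -178 + k m$)
$n{\left(M,-198 \right)} - H{\left(27,39 \right)} = \left(-178 - -16236\right) - \left(-4 - 39\right) = \left(-178 + 16236\right) - \left(-4 - 39\right) = 16058 - -43 = 16058 + 43 = 16101$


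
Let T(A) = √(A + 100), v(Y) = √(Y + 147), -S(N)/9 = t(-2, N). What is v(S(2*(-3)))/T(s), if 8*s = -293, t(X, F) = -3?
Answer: 4*√29/13 ≈ 1.6570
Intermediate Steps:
s = -293/8 (s = (⅛)*(-293) = -293/8 ≈ -36.625)
S(N) = 27 (S(N) = -9*(-3) = 27)
v(Y) = √(147 + Y)
T(A) = √(100 + A)
v(S(2*(-3)))/T(s) = √(147 + 27)/(√(100 - 293/8)) = √174/(√(507/8)) = √174/((13*√6/4)) = √174*(2*√6/39) = 4*√29/13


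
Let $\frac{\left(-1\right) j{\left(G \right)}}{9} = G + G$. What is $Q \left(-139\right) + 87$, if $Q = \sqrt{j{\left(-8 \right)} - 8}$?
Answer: $87 - 278 \sqrt{34} \approx -1534.0$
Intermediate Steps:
$j{\left(G \right)} = - 18 G$ ($j{\left(G \right)} = - 9 \left(G + G\right) = - 9 \cdot 2 G = - 18 G$)
$Q = 2 \sqrt{34}$ ($Q = \sqrt{\left(-18\right) \left(-8\right) - 8} = \sqrt{144 - 8} = \sqrt{136} = 2 \sqrt{34} \approx 11.662$)
$Q \left(-139\right) + 87 = 2 \sqrt{34} \left(-139\right) + 87 = - 278 \sqrt{34} + 87 = 87 - 278 \sqrt{34}$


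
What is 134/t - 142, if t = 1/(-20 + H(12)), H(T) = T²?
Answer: 16474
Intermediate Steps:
t = 1/124 (t = 1/(-20 + 12²) = 1/(-20 + 144) = 1/124 ≈ 0.0080645)
134/t - 142 = 134/(1/124) - 142 = 124*134 - 142 = 16616 - 142 = 16474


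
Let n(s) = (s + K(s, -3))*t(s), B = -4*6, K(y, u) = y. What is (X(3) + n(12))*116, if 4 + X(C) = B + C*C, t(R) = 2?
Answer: 3364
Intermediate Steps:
B = -24
X(C) = -28 + C² (X(C) = -4 + (-24 + C*C) = -4 + (-24 + C²) = -28 + C²)
n(s) = 4*s (n(s) = (s + s)*2 = (2*s)*2 = 4*s)
(X(3) + n(12))*116 = ((-28 + 3²) + 4*12)*116 = ((-28 + 9) + 48)*116 = (-19 + 48)*116 = 29*116 = 3364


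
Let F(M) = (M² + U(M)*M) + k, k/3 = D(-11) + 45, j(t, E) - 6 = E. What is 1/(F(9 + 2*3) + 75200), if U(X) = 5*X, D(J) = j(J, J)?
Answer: 1/76670 ≈ 1.3043e-5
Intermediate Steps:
j(t, E) = 6 + E
D(J) = 6 + J
k = 120 (k = 3*((6 - 11) + 45) = 3*(-5 + 45) = 3*40 = 120)
F(M) = 120 + 6*M² (F(M) = (M² + (5*M)*M) + 120 = (M² + 5*M²) + 120 = 6*M² + 120 = 120 + 6*M²)
1/(F(9 + 2*3) + 75200) = 1/((120 + 6*(9 + 2*3)²) + 75200) = 1/((120 + 6*(9 + 6)²) + 75200) = 1/((120 + 6*15²) + 75200) = 1/((120 + 6*225) + 75200) = 1/((120 + 1350) + 75200) = 1/(1470 + 75200) = 1/76670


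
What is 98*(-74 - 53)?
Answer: -12446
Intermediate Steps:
98*(-74 - 53) = 98*(-127) = -12446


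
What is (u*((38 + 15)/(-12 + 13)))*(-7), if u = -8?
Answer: 2968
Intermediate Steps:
(u*((38 + 15)/(-12 + 13)))*(-7) = -8*(38 + 15)/(-12 + 13)*(-7) = -424/1*(-7) = -424*(-7) = 2968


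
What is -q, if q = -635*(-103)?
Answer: -65405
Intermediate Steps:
q = 65405
-q = -1*65405 = -65405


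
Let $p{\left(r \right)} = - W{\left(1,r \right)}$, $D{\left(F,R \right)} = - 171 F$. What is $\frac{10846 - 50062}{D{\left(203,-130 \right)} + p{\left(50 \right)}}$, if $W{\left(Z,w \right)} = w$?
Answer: $\frac{39216}{34763} \approx 1.1281$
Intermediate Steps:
$p{\left(r \right)} = - r$
$\frac{10846 - 50062}{D{\left(203,-130 \right)} + p{\left(50 \right)}} = \frac{10846 - 50062}{\left(-171\right) 203 - 50} = - \frac{39216}{-34713 - 50} = - \frac{39216}{-34763} = \left(-39216\right) \left(- \frac{1}{34763}\right) = \frac{39216}{34763}$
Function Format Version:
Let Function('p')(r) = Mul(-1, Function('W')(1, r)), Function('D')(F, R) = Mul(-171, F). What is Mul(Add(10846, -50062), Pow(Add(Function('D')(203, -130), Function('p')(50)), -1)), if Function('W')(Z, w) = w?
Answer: Rational(39216, 34763) ≈ 1.1281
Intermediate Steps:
Function('p')(r) = Mul(-1, r)
Mul(Add(10846, -50062), Pow(Add(Function('D')(203, -130), Function('p')(50)), -1)) = Mul(Add(10846, -50062), Pow(Add(Mul(-171, 203), Mul(-1, 50)), -1)) = Mul(-39216, Pow(Add(-34713, -50), -1)) = Mul(-39216, Pow(-34763, -1)) = Mul(-39216, Rational(-1, 34763)) = Rational(39216, 34763)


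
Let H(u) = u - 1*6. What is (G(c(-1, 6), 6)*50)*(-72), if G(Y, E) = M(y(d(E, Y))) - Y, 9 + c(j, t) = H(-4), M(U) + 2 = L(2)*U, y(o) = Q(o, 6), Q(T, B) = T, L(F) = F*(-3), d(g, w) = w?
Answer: -471600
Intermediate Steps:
L(F) = -3*F
H(u) = -6 + u (H(u) = u - 6 = -6 + u)
y(o) = o
M(U) = -2 - 6*U (M(U) = -2 + (-3*2)*U = -2 - 6*U)
c(j, t) = -19 (c(j, t) = -9 + (-6 - 4) = -9 - 10 = -19)
G(Y, E) = -2 - 7*Y (G(Y, E) = (-2 - 6*Y) - Y = -2 - 7*Y)
(G(c(-1, 6), 6)*50)*(-72) = ((-2 - 7*(-19))*50)*(-72) = ((-2 + 133)*50)*(-72) = (131*50)*(-72) = 6550*(-72) = -471600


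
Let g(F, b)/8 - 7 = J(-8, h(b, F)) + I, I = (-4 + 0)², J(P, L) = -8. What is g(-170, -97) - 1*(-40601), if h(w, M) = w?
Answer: 40721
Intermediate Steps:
I = 16 (I = (-4)² = 16)
g(F, b) = 120 (g(F, b) = 56 + 8*(-8 + 16) = 56 + 8*8 = 56 + 64 = 120)
g(-170, -97) - 1*(-40601) = 120 - 1*(-40601) = 120 + 40601 = 40721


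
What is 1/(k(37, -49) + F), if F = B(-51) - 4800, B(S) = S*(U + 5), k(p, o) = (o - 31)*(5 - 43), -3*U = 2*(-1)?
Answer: -1/2049 ≈ -0.00048804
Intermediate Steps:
U = 2/3 (U = -2*(-1)/3 = -1/3*(-2) = 2/3 ≈ 0.66667)
k(p, o) = 1178 - 38*o (k(p, o) = (-31 + o)*(-38) = 1178 - 38*o)
B(S) = 17*S/3 (B(S) = S*(2/3 + 5) = S*(17/3) = 17*S/3)
F = -5089 (F = (17/3)*(-51) - 4800 = -289 - 4800 = -5089)
1/(k(37, -49) + F) = 1/((1178 - 38*(-49)) - 5089) = 1/((1178 + 1862) - 5089) = 1/(3040 - 5089) = 1/(-2049) = -1/2049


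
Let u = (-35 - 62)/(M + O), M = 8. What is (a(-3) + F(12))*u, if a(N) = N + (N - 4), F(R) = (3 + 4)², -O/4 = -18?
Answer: -3783/80 ≈ -47.287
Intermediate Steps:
O = 72 (O = -4*(-18) = 72)
F(R) = 49 (F(R) = 7² = 49)
a(N) = -4 + 2*N (a(N) = N + (-4 + N) = -4 + 2*N)
u = -97/80 (u = (-35 - 62)/(8 + 72) = -97/80 ≈ -1.2125)
(a(-3) + F(12))*u = ((-4 + 2*(-3)) + 49)*(-97/80) = ((-4 - 6) + 49)*(-97/80) = (-10 + 49)*(-97/80) = 39*(-97/80) = -3783/80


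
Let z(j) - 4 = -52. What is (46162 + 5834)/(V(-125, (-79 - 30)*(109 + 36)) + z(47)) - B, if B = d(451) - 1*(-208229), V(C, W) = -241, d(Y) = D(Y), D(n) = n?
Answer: -60360516/289 ≈ -2.0886e+5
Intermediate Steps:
z(j) = -48 (z(j) = 4 - 52 = -48)
d(Y) = Y
B = 208680 (B = 451 - 1*(-208229) = 451 + 208229 = 208680)
(46162 + 5834)/(V(-125, (-79 - 30)*(109 + 36)) + z(47)) - B = (46162 + 5834)/(-241 - 48) - 1*208680 = 51996/(-289) - 208680 = 51996*(-1/289) - 208680 = -51996/289 - 208680 = -60360516/289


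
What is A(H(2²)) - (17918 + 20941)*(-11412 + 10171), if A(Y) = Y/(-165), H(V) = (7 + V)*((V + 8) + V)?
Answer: 723360269/15 ≈ 4.8224e+7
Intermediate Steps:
H(V) = (7 + V)*(8 + 2*V) (H(V) = (7 + V)*((8 + V) + V) = (7 + V)*(8 + 2*V))
A(Y) = -Y/165 (A(Y) = Y*(-1/165) = -Y/165)
A(H(2²)) - (17918 + 20941)*(-11412 + 10171) = -(56 + 2*(2²)² + 22*2²)/165 - (17918 + 20941)*(-11412 + 10171) = -(56 + 2*4² + 22*4)/165 - 38859*(-1241) = -(56 + 2*16 + 88)/165 - 1*(-48224019) = -(56 + 32 + 88)/165 + 48224019 = -1/165*176 + 48224019 = -16/15 + 48224019 = 723360269/15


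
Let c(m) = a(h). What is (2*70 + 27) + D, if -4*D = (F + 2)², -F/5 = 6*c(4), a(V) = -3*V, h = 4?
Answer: -32594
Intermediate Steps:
c(m) = -12 (c(m) = -3*4 = -12)
F = 360 (F = -30*(-12) = -5*(-72) = 360)
D = -32761 (D = -(360 + 2)²/4 = -¼*362² = -¼*131044 = -32761)
(2*70 + 27) + D = (2*70 + 27) - 32761 = (140 + 27) - 32761 = 167 - 32761 = -32594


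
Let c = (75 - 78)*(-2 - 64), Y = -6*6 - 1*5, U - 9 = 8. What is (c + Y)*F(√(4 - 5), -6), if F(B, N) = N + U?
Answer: 1727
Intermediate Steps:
U = 17 (U = 9 + 8 = 17)
F(B, N) = 17 + N (F(B, N) = N + 17 = 17 + N)
Y = -41 (Y = -36 - 5 = -41)
c = 198 (c = -3*(-66) = 198)
(c + Y)*F(√(4 - 5), -6) = (198 - 41)*(17 - 6) = 157*11 = 1727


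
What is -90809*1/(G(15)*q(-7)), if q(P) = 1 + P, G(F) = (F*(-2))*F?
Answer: -90809/2700 ≈ -33.633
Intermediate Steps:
G(F) = -2*F² (G(F) = (-2*F)*F = -2*F²)
-90809*1/(G(15)*q(-7)) = -90809*(-1/(450*(1 - 7))) = -90809/(-2*225*(-6)) = -90809/((-450*(-6))) = -90809/2700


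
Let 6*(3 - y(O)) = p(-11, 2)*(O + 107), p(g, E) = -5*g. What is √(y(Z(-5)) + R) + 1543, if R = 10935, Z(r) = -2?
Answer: 1543 + √39902/2 ≈ 1642.9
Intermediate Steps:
y(O) = -5867/6 - 55*O/6 (y(O) = 3 - (-5*(-11))*(O + 107)/6 = 3 - 55*(107 + O)/6 = 3 - (5885 + 55*O)/6 = 3 + (-5885/6 - 55*O/6) = -5867/6 - 55*O/6)
√(y(Z(-5)) + R) + 1543 = √((-5867/6 - 55/6*(-2)) + 10935) + 1543 = √((-5867/6 + 55/3) + 10935) + 1543 = √(-1919/2 + 10935) + 1543 = √(19951/2) + 1543 = √39902/2 + 1543 = 1543 + √39902/2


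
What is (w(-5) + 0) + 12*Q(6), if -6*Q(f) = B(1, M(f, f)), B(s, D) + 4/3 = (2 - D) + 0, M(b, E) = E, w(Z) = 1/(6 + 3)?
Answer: 97/9 ≈ 10.778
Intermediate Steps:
w(Z) = 1/9
B(s, D) = 2/3 - D (B(s, D) = -4/3 + ((2 - D) + 0) = -4/3 + (2 - D) = 2/3 - D)
Q(f) = -1/9 + f/6 (Q(f) = -(2/3 - f)/6 = -1/9 + f/6)
(w(-5) + 0) + 12*Q(6) = (1/9 + 0) + 12*(-1/9 + (1/6)*6) = 1/9 + 12*(-1/9 + 1) = 1/9 + 12*(8/9) = 1/9 + 32/3 = 97/9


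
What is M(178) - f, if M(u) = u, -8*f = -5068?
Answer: -911/2 ≈ -455.50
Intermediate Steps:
f = 1267/2 (f = -⅛*(-5068) = 1267/2 ≈ 633.50)
M(178) - f = 178 - 1*1267/2 = 178 - 1267/2 = -911/2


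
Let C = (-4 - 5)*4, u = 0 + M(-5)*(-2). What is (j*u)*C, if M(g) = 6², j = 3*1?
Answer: 7776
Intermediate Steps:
j = 3
M(g) = 36
u = -72 (u = 0 + 36*(-2) = 0 - 72 = -72)
C = -36 (C = -9*4 = -36)
(j*u)*C = (3*(-72))*(-36) = -216*(-36) = 7776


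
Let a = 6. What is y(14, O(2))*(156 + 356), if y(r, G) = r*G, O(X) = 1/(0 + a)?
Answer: 3584/3 ≈ 1194.7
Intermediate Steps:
O(X) = ⅙ (O(X) = 1/(0 + 6) = 1/6 = ⅙)
y(r, G) = G*r
y(14, O(2))*(156 + 356) = ((⅙)*14)*(156 + 356) = (7/3)*512 = 3584/3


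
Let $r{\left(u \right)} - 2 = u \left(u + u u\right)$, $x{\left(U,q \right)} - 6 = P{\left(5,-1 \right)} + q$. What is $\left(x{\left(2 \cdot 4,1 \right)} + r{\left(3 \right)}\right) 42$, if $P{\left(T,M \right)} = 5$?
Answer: $2100$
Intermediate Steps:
$x{\left(U,q \right)} = 11 + q$ ($x{\left(U,q \right)} = 6 + \left(5 + q\right) = 11 + q$)
$r{\left(u \right)} = 2 + u \left(u + u^{2}\right)$ ($r{\left(u \right)} = 2 + u \left(u + u u\right) = 2 + u \left(u + u^{2}\right)$)
$\left(x{\left(2 \cdot 4,1 \right)} + r{\left(3 \right)}\right) 42 = \left(\left(11 + 1\right) + \left(2 + 3^{2} + 3^{3}\right)\right) 42 = \left(12 + \left(2 + 9 + 27\right)\right) 42 = \left(12 + 38\right) 42 = 50 \cdot 42 = 2100$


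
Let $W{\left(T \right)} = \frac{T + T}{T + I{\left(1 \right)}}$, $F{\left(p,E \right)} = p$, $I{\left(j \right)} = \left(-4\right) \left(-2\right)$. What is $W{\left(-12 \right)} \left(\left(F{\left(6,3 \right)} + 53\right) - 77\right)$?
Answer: $-108$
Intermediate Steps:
$I{\left(j \right)} = 8$
$W{\left(T \right)} = \frac{2 T}{8 + T}$ ($W{\left(T \right)} = \frac{T + T}{T + 8} = \frac{2 T}{8 + T}$)
$W{\left(-12 \right)} \left(\left(F{\left(6,3 \right)} + 53\right) - 77\right) = 2 \left(-12\right) \frac{1}{8 - 12} \left(\left(6 + 53\right) - 77\right) = 2 \left(-12\right) \frac{1}{-4} \left(59 - 77\right) = 2 \left(-12\right) \left(- \frac{1}{4}\right) \left(-18\right) = 6 \left(-18\right) = -108$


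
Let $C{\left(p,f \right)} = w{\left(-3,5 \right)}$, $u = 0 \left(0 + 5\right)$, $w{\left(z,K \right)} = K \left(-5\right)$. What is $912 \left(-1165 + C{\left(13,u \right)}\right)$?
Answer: $-1085280$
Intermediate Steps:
$w{\left(z,K \right)} = - 5 K$
$u = 0$ ($u = 0 \cdot 5 = 0$)
$C{\left(p,f \right)} = -25$ ($C{\left(p,f \right)} = \left(-5\right) 5 = -25$)
$912 \left(-1165 + C{\left(13,u \right)}\right) = 912 \left(-1165 - 25\right) = 912 \left(-1190\right) = -1085280$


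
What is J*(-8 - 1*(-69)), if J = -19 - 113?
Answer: -8052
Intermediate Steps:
J = -132
J*(-8 - 1*(-69)) = -132*(-8 - 1*(-69)) = -132*(-8 + 69) = -132*61 = -8052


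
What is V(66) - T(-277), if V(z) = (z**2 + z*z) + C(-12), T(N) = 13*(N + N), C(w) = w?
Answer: 15902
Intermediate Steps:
T(N) = 26*N (T(N) = 13*(2*N) = 26*N)
V(z) = -12 + 2*z**2 (V(z) = (z**2 + z*z) - 12 = (z**2 + z**2) - 12 = 2*z**2 - 12 = -12 + 2*z**2)
V(66) - T(-277) = (-12 + 2*66**2) - 26*(-277) = (-12 + 2*4356) - 1*(-7202) = (-12 + 8712) + 7202 = 8700 + 7202 = 15902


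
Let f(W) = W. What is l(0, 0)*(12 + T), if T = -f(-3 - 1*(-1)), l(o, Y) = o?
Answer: 0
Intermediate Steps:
T = 2 (T = -(-3 - 1*(-1)) = -(-3 + 1) = -1*(-2) = 2)
l(0, 0)*(12 + T) = 0*(12 + 2) = 0*14 = 0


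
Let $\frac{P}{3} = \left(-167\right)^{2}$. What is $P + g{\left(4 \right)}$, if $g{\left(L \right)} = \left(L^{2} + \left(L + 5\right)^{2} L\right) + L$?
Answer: $84011$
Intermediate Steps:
$P = 83667$ ($P = 3 \left(-167\right)^{2} = 3 \cdot 27889 = 83667$)
$g{\left(L \right)} = L + L^{2} + L \left(5 + L\right)^{2}$ ($g{\left(L \right)} = \left(L^{2} + \left(5 + L\right)^{2} L\right) + L = \left(L^{2} + L \left(5 + L\right)^{2}\right) + L = L + L^{2} + L \left(5 + L\right)^{2}$)
$P + g{\left(4 \right)} = 83667 + 4 \left(1 + 4 + \left(5 + 4\right)^{2}\right) = 83667 + 4 \left(1 + 4 + 9^{2}\right) = 83667 + 4 \left(1 + 4 + 81\right) = 83667 + 4 \cdot 86 = 83667 + 344 = 84011$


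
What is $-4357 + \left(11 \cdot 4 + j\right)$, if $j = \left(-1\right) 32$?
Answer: $-4345$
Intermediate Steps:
$j = -32$
$-4357 + \left(11 \cdot 4 + j\right) = -4357 + \left(11 \cdot 4 - 32\right) = -4357 + \left(44 - 32\right) = -4357 + 12 = -4345$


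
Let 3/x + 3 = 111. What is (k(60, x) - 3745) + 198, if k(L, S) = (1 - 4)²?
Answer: -3538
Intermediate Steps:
x = 1/36 (x = 3/(-3 + 111) = 3/108 = 3*(1/108) = 1/36 ≈ 0.027778)
k(L, S) = 9 (k(L, S) = (-3)² = 9)
(k(60, x) - 3745) + 198 = (9 - 3745) + 198 = -3736 + 198 = -3538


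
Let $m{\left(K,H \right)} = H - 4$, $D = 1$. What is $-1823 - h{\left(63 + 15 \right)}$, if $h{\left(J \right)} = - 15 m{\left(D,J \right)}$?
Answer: $-713$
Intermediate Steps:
$m{\left(K,H \right)} = -4 + H$ ($m{\left(K,H \right)} = H - 4 = -4 + H$)
$h{\left(J \right)} = 60 - 15 J$ ($h{\left(J \right)} = - 15 \left(-4 + J\right) = 60 - 15 J$)
$-1823 - h{\left(63 + 15 \right)} = -1823 - \left(60 - 15 \left(63 + 15\right)\right) = -1823 - \left(60 - 1170\right) = -1823 - -1110 = -1823 + 1110 = -713$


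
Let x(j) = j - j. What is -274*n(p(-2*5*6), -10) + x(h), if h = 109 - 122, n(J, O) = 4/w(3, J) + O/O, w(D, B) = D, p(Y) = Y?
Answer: -1918/3 ≈ -639.33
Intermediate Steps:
n(J, O) = 7/3 (n(J, O) = 4/3 + O/O = 4*(1/3) + 1 = 4/3 + 1 = 7/3)
h = -13
x(j) = 0
-274*n(p(-2*5*6), -10) + x(h) = -274*7/3 + 0 = -1918/3 + 0 = -1918/3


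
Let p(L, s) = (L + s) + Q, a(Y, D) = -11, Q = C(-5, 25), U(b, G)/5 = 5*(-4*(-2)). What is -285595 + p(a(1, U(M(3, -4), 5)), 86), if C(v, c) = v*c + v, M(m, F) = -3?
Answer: -285650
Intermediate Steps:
U(b, G) = 200 (U(b, G) = 5*(5*(-4*(-2))) = 5*(5*8) = 5*40 = 200)
C(v, c) = v + c*v (C(v, c) = c*v + v = v + c*v)
Q = -130 (Q = -5*(1 + 25) = -5*26 = -130)
p(L, s) = -130 + L + s (p(L, s) = (L + s) - 130 = -130 + L + s)
-285595 + p(a(1, U(M(3, -4), 5)), 86) = -285595 + (-130 - 11 + 86) = -285595 - 55 = -285650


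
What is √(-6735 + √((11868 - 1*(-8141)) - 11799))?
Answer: √(-6735 + √8210) ≈ 81.513*I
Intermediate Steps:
√(-6735 + √((11868 - 1*(-8141)) - 11799)) = √(-6735 + √((11868 + 8141) - 11799)) = √(-6735 + √(20009 - 11799)) = √(-6735 + √8210)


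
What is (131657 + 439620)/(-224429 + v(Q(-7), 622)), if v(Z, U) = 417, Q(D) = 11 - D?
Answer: -571277/224012 ≈ -2.5502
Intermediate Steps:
(131657 + 439620)/(-224429 + v(Q(-7), 622)) = (131657 + 439620)/(-224429 + 417) = 571277/(-224012) = 571277*(-1/224012) = -571277/224012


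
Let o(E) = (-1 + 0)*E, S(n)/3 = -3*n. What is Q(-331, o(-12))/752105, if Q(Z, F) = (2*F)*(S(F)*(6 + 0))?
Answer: -15552/752105 ≈ -0.020678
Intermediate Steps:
S(n) = -9*n (S(n) = 3*(-3*n) = -9*n)
o(E) = -E
Q(Z, F) = -108*F² (Q(Z, F) = (2*F)*((-9*F)*(6 + 0)) = (2*F)*(-9*F*6) = (2*F)*(-54*F) = -108*F²)
Q(-331, o(-12))/752105 = -108*(-1*(-12))²/752105 = -108*12²*(1/752105) = -108*144*(1/752105) = -15552*1/752105 = -15552/752105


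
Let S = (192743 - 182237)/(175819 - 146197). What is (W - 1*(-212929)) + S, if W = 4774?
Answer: 1074801462/4937 ≈ 2.1770e+5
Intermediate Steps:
S = 1751/4937 (S = 10506/29622 = 10506*(1/29622) = 1751/4937 ≈ 0.35467)
(W - 1*(-212929)) + S = (4774 - 1*(-212929)) + 1751/4937 = (4774 + 212929) + 1751/4937 = 217703 + 1751/4937 = 1074801462/4937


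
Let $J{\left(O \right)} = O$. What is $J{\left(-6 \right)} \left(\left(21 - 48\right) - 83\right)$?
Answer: $660$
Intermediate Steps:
$J{\left(-6 \right)} \left(\left(21 - 48\right) - 83\right) = - 6 \left(\left(21 - 48\right) - 83\right) = - 6 \left(-27 - 83\right) = \left(-6\right) \left(-110\right) = 660$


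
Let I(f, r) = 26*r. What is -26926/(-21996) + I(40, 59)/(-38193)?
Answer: 165773809/140015538 ≈ 1.1840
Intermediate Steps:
-26926/(-21996) + I(40, 59)/(-38193) = -26926/(-21996) + (26*59)/(-38193) = -26926*(-1/21996) + 1534*(-1/38193) = 13463/10998 - 1534/38193 = 165773809/140015538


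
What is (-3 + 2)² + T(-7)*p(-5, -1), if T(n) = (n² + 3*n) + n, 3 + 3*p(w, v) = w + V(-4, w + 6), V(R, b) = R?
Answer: -83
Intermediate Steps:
p(w, v) = -7/3 + w/3 (p(w, v) = -1 + (w - 4)/3 = -1 + (-4 + w)/3 = -1 + (-4/3 + w/3) = -7/3 + w/3)
T(n) = n² + 4*n
(-3 + 2)² + T(-7)*p(-5, -1) = (-3 + 2)² + (-7*(4 - 7))*(-7/3 + (⅓)*(-5)) = (-1)² + (-7*(-3))*(-7/3 - 5/3) = 1 + 21*(-4) = 1 - 84 = -83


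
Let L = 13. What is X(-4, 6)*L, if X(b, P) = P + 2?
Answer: 104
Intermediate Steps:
X(b, P) = 2 + P
X(-4, 6)*L = (2 + 6)*13 = 8*13 = 104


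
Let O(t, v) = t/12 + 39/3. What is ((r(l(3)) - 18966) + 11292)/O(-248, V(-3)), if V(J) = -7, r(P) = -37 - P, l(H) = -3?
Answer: 23124/23 ≈ 1005.4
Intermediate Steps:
O(t, v) = 13 + t/12 (O(t, v) = t*(1/12) + 39*(⅓) = t/12 + 13 = 13 + t/12)
((r(l(3)) - 18966) + 11292)/O(-248, V(-3)) = (((-37 - 1*(-3)) - 18966) + 11292)/(13 + (1/12)*(-248)) = (((-37 + 3) - 18966) + 11292)/(13 - 62/3) = ((-34 - 18966) + 11292)/(-23/3) = (-19000 + 11292)*(-3/23) = -7708*(-3/23) = 23124/23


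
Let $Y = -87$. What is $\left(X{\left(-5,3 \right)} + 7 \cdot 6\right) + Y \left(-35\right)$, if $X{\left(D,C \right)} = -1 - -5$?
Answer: $3091$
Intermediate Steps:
$X{\left(D,C \right)} = 4$ ($X{\left(D,C \right)} = -1 + 5 = 4$)
$\left(X{\left(-5,3 \right)} + 7 \cdot 6\right) + Y \left(-35\right) = \left(4 + 7 \cdot 6\right) - -3045 = \left(4 + 42\right) + 3045 = 46 + 3045 = 3091$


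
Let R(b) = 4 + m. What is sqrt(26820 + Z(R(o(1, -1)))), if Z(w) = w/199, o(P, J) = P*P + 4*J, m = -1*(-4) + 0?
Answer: 2*sqrt(265525103)/199 ≈ 163.77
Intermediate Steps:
m = 4 (m = 4 + 0 = 4)
o(P, J) = P**2 + 4*J
R(b) = 8 (R(b) = 4 + 4 = 8)
Z(w) = w/199 (Z(w) = w*(1/199) = w/199)
sqrt(26820 + Z(R(o(1, -1)))) = sqrt(26820 + (1/199)*8) = sqrt(26820 + 8/199) = sqrt(5337188/199) = 2*sqrt(265525103)/199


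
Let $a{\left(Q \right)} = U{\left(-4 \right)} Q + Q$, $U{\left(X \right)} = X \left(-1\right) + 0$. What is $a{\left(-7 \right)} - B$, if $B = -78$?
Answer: $43$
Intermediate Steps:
$U{\left(X \right)} = - X$ ($U{\left(X \right)} = - X + 0 = - X$)
$a{\left(Q \right)} = 5 Q$ ($a{\left(Q \right)} = \left(-1\right) \left(-4\right) Q + Q = 4 Q + Q = 5 Q$)
$a{\left(-7 \right)} - B = 5 \left(-7\right) - -78 = -35 + 78 = 43$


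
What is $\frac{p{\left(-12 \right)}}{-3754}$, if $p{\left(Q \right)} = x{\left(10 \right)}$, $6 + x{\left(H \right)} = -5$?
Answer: $\frac{11}{3754} \approx 0.0029302$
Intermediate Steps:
$x{\left(H \right)} = -11$ ($x{\left(H \right)} = -6 - 5 = -11$)
$p{\left(Q \right)} = -11$
$\frac{p{\left(-12 \right)}}{-3754} = - \frac{11}{-3754} = \left(-11\right) \left(- \frac{1}{3754}\right) = \frac{11}{3754}$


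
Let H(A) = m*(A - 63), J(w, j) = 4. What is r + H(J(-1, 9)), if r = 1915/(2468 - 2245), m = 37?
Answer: -484894/223 ≈ -2174.4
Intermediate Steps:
H(A) = -2331 + 37*A (H(A) = 37*(A - 63) = 37*(-63 + A) = -2331 + 37*A)
r = 1915/223 ≈ 8.5874
r + H(J(-1, 9)) = 1915/223 + (-2331 + 37*4) = 1915/223 + (-2331 + 148) = 1915/223 - 2183 = -484894/223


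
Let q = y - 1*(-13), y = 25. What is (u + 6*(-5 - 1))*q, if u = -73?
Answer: -4142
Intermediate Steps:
q = 38 (q = 25 - 1*(-13) = 25 + 13 = 38)
(u + 6*(-5 - 1))*q = (-73 + 6*(-5 - 1))*38 = (-73 + 6*(-6))*38 = (-73 - 36)*38 = -109*38 = -4142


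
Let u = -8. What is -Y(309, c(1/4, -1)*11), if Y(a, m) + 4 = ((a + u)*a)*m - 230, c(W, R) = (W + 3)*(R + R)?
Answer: 13300755/2 ≈ 6.6504e+6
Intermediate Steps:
c(W, R) = 2*R*(3 + W) (c(W, R) = (3 + W)*(2*R) = 2*R*(3 + W))
Y(a, m) = -234 + a*m*(-8 + a) (Y(a, m) = -4 + (((a - 8)*a)*m - 230) = -4 + (((-8 + a)*a)*m - 230) = -4 + ((a*(-8 + a))*m - 230) = -4 + (a*m*(-8 + a) - 230) = -4 + (-230 + a*m*(-8 + a)) = -234 + a*m*(-8 + a))
-Y(309, c(1/4, -1)*11) = -(-234 + ((2*(-1)*(3 + 1/4))*11)*309² - 8*309*(2*(-1)*(3 + 1/4))*11) = -(-234 + ((2*(-1)*(3 + 1*(¼)))*11)*95481 - 8*309*(2*(-1)*(3 + 1*(¼)))*11) = -(-234 + ((2*(-1)*(3 + ¼))*11)*95481 - 8*309*(2*(-1)*(3 + ¼))*11) = -(-234 + ((2*(-1)*(13/4))*11)*95481 - 8*309*(2*(-1)*(13/4))*11) = -(-234 - 13/2*11*95481 - 8*309*(-13/2*11)) = -(-234 - 143/2*95481 - 8*309*(-143/2)) = -(-234 - 13653783/2 + 176748) = -1*(-13300755/2) = 13300755/2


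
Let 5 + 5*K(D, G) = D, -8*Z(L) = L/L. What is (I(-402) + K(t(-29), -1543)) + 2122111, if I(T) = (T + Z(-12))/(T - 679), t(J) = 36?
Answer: 91760363813/43240 ≈ 2.1221e+6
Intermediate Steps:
Z(L) = -1/8 (Z(L) = -L/(8*L) = -1/8*1 = -1/8)
K(D, G) = -1 + D/5
I(T) = (-1/8 + T)/(-679 + T) (I(T) = (T - 1/8)/(T - 679) = (-1/8 + T)/(-679 + T))
(I(-402) + K(t(-29), -1543)) + 2122111 = ((-1/8 - 402)/(-679 - 402) + (-1 + (1/5)*36)) + 2122111 = (-3217/8/(-1081) + (-1 + 36/5)) + 2122111 = (-1/1081*(-3217/8) + 31/5) + 2122111 = (3217/8648 + 31/5) + 2122111 = 284173/43240 + 2122111 = 91760363813/43240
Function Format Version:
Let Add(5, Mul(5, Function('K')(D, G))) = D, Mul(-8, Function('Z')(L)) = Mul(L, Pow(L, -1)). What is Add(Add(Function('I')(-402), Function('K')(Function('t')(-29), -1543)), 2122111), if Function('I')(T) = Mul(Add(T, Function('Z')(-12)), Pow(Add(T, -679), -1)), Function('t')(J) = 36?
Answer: Rational(91760363813, 43240) ≈ 2.1221e+6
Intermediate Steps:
Function('Z')(L) = Rational(-1, 8) (Function('Z')(L) = Mul(Rational(-1, 8), Mul(L, Pow(L, -1))) = Mul(Rational(-1, 8), 1) = Rational(-1, 8))
Function('K')(D, G) = Add(-1, Mul(Rational(1, 5), D))
Function('I')(T) = Mul(Pow(Add(-679, T), -1), Add(Rational(-1, 8), T)) (Function('I')(T) = Mul(Add(T, Rational(-1, 8)), Pow(Add(T, -679), -1)) = Mul(Add(Rational(-1, 8), T), Pow(Add(-679, T), -1)) = Mul(Pow(Add(-679, T), -1), Add(Rational(-1, 8), T)))
Add(Add(Function('I')(-402), Function('K')(Function('t')(-29), -1543)), 2122111) = Add(Add(Mul(Pow(Add(-679, -402), -1), Add(Rational(-1, 8), -402)), Add(-1, Mul(Rational(1, 5), 36))), 2122111) = Add(Add(Mul(Pow(-1081, -1), Rational(-3217, 8)), Add(-1, Rational(36, 5))), 2122111) = Add(Add(Mul(Rational(-1, 1081), Rational(-3217, 8)), Rational(31, 5)), 2122111) = Add(Add(Rational(3217, 8648), Rational(31, 5)), 2122111) = Add(Rational(284173, 43240), 2122111) = Rational(91760363813, 43240)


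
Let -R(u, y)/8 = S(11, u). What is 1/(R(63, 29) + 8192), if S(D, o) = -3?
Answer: 1/8216 ≈ 0.00012171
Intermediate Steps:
R(u, y) = 24 (R(u, y) = -8*(-3) = 24)
1/(R(63, 29) + 8192) = 1/(24 + 8192) = 1/8216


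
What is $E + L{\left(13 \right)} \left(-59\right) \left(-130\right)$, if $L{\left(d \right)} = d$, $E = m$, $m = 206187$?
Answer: $305897$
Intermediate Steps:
$E = 206187$
$E + L{\left(13 \right)} \left(-59\right) \left(-130\right) = 206187 + 13 \left(-59\right) \left(-130\right) = 206187 - -99710 = 206187 + 99710 = 305897$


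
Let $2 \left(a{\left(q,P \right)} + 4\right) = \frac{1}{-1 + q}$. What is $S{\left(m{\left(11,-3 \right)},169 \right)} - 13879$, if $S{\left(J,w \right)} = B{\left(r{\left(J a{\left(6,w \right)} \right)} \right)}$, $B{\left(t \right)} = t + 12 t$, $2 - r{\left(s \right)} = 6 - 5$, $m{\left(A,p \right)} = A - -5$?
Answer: $-13866$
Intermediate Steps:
$m{\left(A,p \right)} = 5 + A$ ($m{\left(A,p \right)} = A + 5 = 5 + A$)
$a{\left(q,P \right)} = -4 + \frac{1}{2 \left(-1 + q\right)}$
$r{\left(s \right)} = 1$ ($r{\left(s \right)} = 2 - \left(6 - 5\right) = 2 - 1 = 1$)
$B{\left(t \right)} = 13 t$
$S{\left(J,w \right)} = 13$ ($S{\left(J,w \right)} = 13 \cdot 1 = 13$)
$S{\left(m{\left(11,-3 \right)},169 \right)} - 13879 = 13 - 13879 = -13866$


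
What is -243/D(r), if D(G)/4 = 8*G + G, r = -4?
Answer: 27/16 ≈ 1.6875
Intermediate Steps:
D(G) = 36*G (D(G) = 4*(8*G + G) = 4*(9*G) = 36*G)
-243/D(r) = -243/(36*(-4)) = -243/(-144) = -243*(-1)/144 = -3*(-9/16) = 27/16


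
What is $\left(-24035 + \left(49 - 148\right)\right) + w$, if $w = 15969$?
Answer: $-8165$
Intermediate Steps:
$\left(-24035 + \left(49 - 148\right)\right) + w = \left(-24035 + \left(49 - 148\right)\right) + 15969 = \left(-24035 - 99\right) + 15969 = -24134 + 15969 = -8165$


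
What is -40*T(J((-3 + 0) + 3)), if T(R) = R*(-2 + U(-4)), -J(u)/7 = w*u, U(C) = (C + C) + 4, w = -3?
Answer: 0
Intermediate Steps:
U(C) = 4 + 2*C (U(C) = 2*C + 4 = 4 + 2*C)
J(u) = 21*u (J(u) = -(-21)*u = 21*u)
T(R) = -6*R (T(R) = R*(-2 + (4 + 2*(-4))) = R*(-2 + (4 - 8)) = R*(-2 - 4) = R*(-6) = -6*R)
-40*T(J((-3 + 0) + 3)) = -(-240)*21*((-3 + 0) + 3) = -(-240)*21*(-3 + 3) = -(-240)*21*0 = -(-240)*0 = -40*0 = 0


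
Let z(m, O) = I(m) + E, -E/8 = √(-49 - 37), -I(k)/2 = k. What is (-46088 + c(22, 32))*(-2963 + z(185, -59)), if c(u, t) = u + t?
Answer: 153431322 + 368272*I*√86 ≈ 1.5343e+8 + 3.4152e+6*I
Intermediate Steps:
I(k) = -2*k
c(u, t) = t + u
E = -8*I*√86 (E = -8*√(-49 - 37) = -8*I*√86 ≈ -74.189*I)
z(m, O) = -2*m - 8*I*√86
(-46088 + c(22, 32))*(-2963 + z(185, -59)) = (-46088 + (32 + 22))*(-2963 + (-2*185 - 8*I*√86)) = (-46088 + 54)*(-2963 + (-370 - 8*I*√86)) = -46034*(-3333 - 8*I*√86) = 153431322 + 368272*I*√86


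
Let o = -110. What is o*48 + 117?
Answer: -5163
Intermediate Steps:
o*48 + 117 = -110*48 + 117 = -5280 + 117 = -5163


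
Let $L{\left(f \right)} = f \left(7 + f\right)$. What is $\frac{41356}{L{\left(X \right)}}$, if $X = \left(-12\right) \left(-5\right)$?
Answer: $\frac{10339}{1005} \approx 10.288$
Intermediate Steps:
$X = 60$
$\frac{41356}{L{\left(X \right)}} = \frac{41356}{60 \left(7 + 60\right)} = \frac{41356}{60 \cdot 67} = \frac{41356}{4020} = 41356 \cdot \frac{1}{4020} = \frac{10339}{1005}$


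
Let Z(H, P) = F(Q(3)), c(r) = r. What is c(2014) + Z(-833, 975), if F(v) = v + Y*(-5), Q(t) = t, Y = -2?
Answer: 2027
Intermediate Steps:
F(v) = 10 + v (F(v) = v - 2*(-5) = v + 10 = 10 + v)
Z(H, P) = 13 (Z(H, P) = 10 + 3 = 13)
c(2014) + Z(-833, 975) = 2014 + 13 = 2027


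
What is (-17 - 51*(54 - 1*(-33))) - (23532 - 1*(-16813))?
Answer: -44799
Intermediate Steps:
(-17 - 51*(54 - 1*(-33))) - (23532 - 1*(-16813)) = (-17 - 51*(54 + 33)) - (23532 + 16813) = (-17 - 51*87) - 1*40345 = (-17 - 4437) - 40345 = -4454 - 40345 = -44799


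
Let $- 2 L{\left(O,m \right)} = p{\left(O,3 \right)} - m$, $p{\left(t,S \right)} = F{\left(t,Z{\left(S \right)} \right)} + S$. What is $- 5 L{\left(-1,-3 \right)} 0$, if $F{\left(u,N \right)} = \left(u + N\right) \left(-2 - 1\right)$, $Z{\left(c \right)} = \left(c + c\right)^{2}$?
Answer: $0$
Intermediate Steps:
$Z{\left(c \right)} = 4 c^{2}$ ($Z{\left(c \right)} = \left(2 c\right)^{2} = 4 c^{2}$)
$F{\left(u,N \right)} = - 3 N - 3 u$ ($F{\left(u,N \right)} = \left(N + u\right) \left(-3\right) = - 3 N - 3 u$)
$p{\left(t,S \right)} = S - 12 S^{2} - 3 t$ ($p{\left(t,S \right)} = \left(- 3 \cdot 4 S^{2} - 3 t\right) + S = \left(- 12 S^{2} - 3 t\right) + S = S - 12 S^{2} - 3 t$)
$L{\left(O,m \right)} = \frac{105}{2} + \frac{m}{2} + \frac{3 O}{2}$ ($L{\left(O,m \right)} = - \frac{\left(3 - 12 \cdot 3^{2} - 3 O\right) - m}{2} = - \frac{\left(3 - 108 - 3 O\right) - m}{2} = - \frac{\left(-105 - 3 O\right) - m}{2} = - \frac{-105 - m - 3 O}{2} = \frac{105}{2} + \frac{m}{2} + \frac{3 O}{2}$)
$- 5 L{\left(-1,-3 \right)} 0 = - 5 \left(\frac{105}{2} + \frac{1}{2} \left(-3\right) + \frac{3}{2} \left(-1\right)\right) 0 = - 5 \left(\frac{105}{2} - \frac{3}{2} - \frac{3}{2}\right) 0 = \left(-5\right) \frac{99}{2} \cdot 0 = \left(- \frac{495}{2}\right) 0 = 0$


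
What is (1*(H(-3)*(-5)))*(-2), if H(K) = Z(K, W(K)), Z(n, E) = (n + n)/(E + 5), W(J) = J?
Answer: -30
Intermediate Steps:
Z(n, E) = 2*n/(5 + E) (Z(n, E) = (2*n)/(5 + E) = 2*n/(5 + E))
H(K) = 2*K/(5 + K)
(1*(H(-3)*(-5)))*(-2) = (1*((2*(-3)/(5 - 3))*(-5)))*(-2) = (1*((2*(-3)/2)*(-5)))*(-2) = (1*((2*(-3)*(½))*(-5)))*(-2) = (1*(-3*(-5)))*(-2) = (1*15)*(-2) = 15*(-2) = -30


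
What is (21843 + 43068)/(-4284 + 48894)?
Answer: 21637/14870 ≈ 1.4551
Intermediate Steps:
(21843 + 43068)/(-4284 + 48894) = 64911/44610 = 64911*(1/44610) = 21637/14870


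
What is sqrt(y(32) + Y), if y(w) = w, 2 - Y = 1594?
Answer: 2*I*sqrt(390) ≈ 39.497*I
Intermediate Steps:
Y = -1592 (Y = 2 - 1*1594 = 2 - 1594 = -1592)
sqrt(y(32) + Y) = sqrt(32 - 1592) = sqrt(-1560) = 2*I*sqrt(390)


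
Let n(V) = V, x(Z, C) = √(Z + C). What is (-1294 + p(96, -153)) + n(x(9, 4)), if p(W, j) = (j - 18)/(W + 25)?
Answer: -156745/121 + √13 ≈ -1291.8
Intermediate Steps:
p(W, j) = (-18 + j)/(25 + W)
x(Z, C) = √(C + Z)
(-1294 + p(96, -153)) + n(x(9, 4)) = (-1294 + (-18 - 153)/(25 + 96)) + √(4 + 9) = (-1294 - 171/121) + √13 = -156745/121 + √13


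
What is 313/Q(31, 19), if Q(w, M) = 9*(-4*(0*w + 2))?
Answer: -313/72 ≈ -4.3472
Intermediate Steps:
Q(w, M) = -72 (Q(w, M) = 9*(-4*(0 + 2)) = 9*(-4*2) = 9*(-8) = -72)
313/Q(31, 19) = 313/(-72) = 313*(-1/72) = -313/72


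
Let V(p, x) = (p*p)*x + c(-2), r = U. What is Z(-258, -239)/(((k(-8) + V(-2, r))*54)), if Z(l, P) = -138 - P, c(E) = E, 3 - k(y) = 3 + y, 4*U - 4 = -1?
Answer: 101/486 ≈ 0.20782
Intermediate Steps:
U = ¾ (U = 1 + (¼)*(-1) = 1 - ¼ = ¾ ≈ 0.75000)
k(y) = -y (k(y) = 3 - (3 + y) = 3 + (-3 - y) = -y)
r = ¾ ≈ 0.75000
V(p, x) = -2 + x*p² (V(p, x) = (p*p)*x - 2 = p²*x - 2 = x*p² - 2 = -2 + x*p²)
Z(-258, -239)/(((k(-8) + V(-2, r))*54)) = (-138 - 1*(-239))/(((-1*(-8) + (-2 + (¾)*(-2)²))*54)) = (-138 + 239)/(((8 + (-2 + (¾)*4))*54)) = 101/(((8 + (-2 + 3))*54)) = 101/(((8 + 1)*54)) = 101/((9*54)) = 101/486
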